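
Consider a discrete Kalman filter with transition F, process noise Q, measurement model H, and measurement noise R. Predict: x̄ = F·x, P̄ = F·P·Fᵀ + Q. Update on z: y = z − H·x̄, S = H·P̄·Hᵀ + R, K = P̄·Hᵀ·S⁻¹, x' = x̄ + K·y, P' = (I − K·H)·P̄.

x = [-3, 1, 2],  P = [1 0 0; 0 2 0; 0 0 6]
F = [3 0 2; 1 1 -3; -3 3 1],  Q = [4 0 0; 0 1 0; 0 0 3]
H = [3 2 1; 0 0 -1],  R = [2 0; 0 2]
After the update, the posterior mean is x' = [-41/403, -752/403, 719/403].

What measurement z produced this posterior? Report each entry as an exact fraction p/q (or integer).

x̄ = F·x = [-5, -8, 14]
P̄ = F·P·Fᵀ + Q = [37 -33 3; -33 58 -15; 3 -15 36]
S = H·P̄·Hᵀ + R = [165 -15; -15 38]
K = P̄·Hᵀ·S⁻¹ = [593/2015 15/403; 301/6045 167/403; 2/403 -381/403]
x' − x̄ = [1974/403, 2472/403, -4923/403] = K·y
y = (KᵀK)⁻¹·Kᵀ·(x' − x̄) = [15, 13]
z = y + H·x̄ = [15, 13] + [-17, -14] = [-2, -1]

z = [-2, -1]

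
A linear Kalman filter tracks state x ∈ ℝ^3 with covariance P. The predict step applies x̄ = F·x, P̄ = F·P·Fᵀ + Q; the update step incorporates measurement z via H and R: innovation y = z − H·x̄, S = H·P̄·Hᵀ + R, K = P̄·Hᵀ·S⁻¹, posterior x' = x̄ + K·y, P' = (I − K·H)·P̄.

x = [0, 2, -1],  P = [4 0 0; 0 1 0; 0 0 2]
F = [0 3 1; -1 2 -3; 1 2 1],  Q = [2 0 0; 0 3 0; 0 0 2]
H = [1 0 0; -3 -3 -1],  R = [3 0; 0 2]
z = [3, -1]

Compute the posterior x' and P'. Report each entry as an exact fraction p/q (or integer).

x̄ = F·x = [5, 7, 3]
P̄ = F·P·Fᵀ + Q = [13 0 8; 0 29 -6; 8 -6 12]
y = z − H·x̄ = [-2, 38]
S = H·P̄·Hᵀ + R = [16 -47; -47 404]
K = P̄·Hᵀ·S⁻¹ = [3043/4255 -141/4255; -3807/4255 -1296/4255; 2386/4255 88/4255]
x' = x̄ + K·y = [9831/4255, -11849/4255, 11337/4255]
P' = (I − K·H)·P̄ = [9129/4255 -11421/4255 7158/4255; -11421/4255 18419/4255 -18402/4255; 7158/4255 -18402/4255 33556/4255]

x' = [9831/4255, -11849/4255, 11337/4255]
P' = [9129/4255 -11421/4255 7158/4255; -11421/4255 18419/4255 -18402/4255; 7158/4255 -18402/4255 33556/4255]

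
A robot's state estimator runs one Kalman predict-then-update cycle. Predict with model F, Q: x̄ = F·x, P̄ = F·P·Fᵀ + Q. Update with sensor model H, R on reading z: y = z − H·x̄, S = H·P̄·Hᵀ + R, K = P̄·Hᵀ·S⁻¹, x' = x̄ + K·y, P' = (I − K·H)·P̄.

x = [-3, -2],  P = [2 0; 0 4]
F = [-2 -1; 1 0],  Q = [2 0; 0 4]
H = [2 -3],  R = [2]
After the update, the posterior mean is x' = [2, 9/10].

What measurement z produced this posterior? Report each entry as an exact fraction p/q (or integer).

z = [1]

x̄ = F·x = [8, -3]
P̄ = F·P·Fᵀ + Q = [14 -4; -4 6]
S = H·P̄·Hᵀ + R = [160]
K = P̄·Hᵀ·S⁻¹ = [1/4; -13/80]
x' − x̄ = [-6, 39/10] = K·y
y = (KᵀK)⁻¹·Kᵀ·(x' − x̄) = [-24]
z = y + H·x̄ = [-24] + [25] = [1]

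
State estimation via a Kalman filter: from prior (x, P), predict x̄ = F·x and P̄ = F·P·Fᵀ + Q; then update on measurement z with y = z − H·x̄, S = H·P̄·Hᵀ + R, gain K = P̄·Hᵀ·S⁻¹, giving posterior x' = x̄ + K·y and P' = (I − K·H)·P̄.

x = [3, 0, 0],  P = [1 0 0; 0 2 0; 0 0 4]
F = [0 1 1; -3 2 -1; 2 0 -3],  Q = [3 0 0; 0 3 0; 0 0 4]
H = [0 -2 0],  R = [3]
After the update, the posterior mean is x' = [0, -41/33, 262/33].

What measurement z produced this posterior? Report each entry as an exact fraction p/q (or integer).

z = [2]

x̄ = F·x = [0, -9, 6]
P̄ = F·P·Fᵀ + Q = [9 0 -12; 0 24 6; -12 6 44]
S = H·P̄·Hᵀ + R = [99]
K = P̄·Hᵀ·S⁻¹ = [0; -16/33; -4/33]
x' − x̄ = [0, 256/33, 64/33] = K·y
y = (KᵀK)⁻¹·Kᵀ·(x' − x̄) = [-16]
z = y + H·x̄ = [-16] + [18] = [2]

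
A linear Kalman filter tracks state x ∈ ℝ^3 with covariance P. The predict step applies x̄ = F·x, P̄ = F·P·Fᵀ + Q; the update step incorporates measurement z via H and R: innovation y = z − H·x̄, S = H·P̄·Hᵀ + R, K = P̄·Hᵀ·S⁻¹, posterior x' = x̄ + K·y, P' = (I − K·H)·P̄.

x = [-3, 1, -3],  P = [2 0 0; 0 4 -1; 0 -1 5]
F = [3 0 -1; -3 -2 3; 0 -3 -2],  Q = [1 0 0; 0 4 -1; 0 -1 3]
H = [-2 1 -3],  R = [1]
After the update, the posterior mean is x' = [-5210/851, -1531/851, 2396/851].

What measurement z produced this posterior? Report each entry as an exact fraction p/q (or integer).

x̄ = F·x = [-6, -2, 3]
P̄ = F·P·Fᵀ + Q = [24 -35 7; -35 95 -2; 7 -2 47]
S = H·P̄·Hᵀ + R = [851]
K = P̄·Hᵀ·S⁻¹ = [-104/851; 171/851; -157/851]
x' − x̄ = [-104/851, 171/851, -157/851] = K·y
y = (KᵀK)⁻¹·Kᵀ·(x' − x̄) = [1]
z = y + H·x̄ = [1] + [1] = [2]

z = [2]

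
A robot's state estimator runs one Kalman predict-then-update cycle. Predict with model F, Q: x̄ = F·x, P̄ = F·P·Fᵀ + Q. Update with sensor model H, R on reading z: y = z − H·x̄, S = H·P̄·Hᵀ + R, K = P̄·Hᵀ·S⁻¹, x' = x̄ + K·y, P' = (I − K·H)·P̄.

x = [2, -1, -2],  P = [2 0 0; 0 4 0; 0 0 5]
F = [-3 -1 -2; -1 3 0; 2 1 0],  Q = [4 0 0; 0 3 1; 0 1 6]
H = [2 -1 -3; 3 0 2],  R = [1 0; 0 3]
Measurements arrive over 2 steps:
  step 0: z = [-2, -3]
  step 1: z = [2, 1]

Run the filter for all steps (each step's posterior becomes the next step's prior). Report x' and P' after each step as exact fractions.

step 0: x' = [-133433/66961, -441845/66961, 103413/66961], P' = [56184/66961 281194/66961 -59121/66961; 281194/66961 1795001/66961 -406911/66961; -59121/66961 -406911/66961 200859/133922]
step 1: x' = [5371190031/5571637222, 14224095423/5571637222, -4927678153/5571637222], P' = [1244257175/2785818611 4925703963/2785818611 -1822568913/5571637222; 4925703963/2785818611 32325204678/2785818611 -14406499191/5571637222; -1822568913/5571637222 -14406499191/5571637222 3882029187/5571637222]

step 0: x̄ = F·x = [-1, -5, 3]
step 0: P̄ = F·P·Fᵀ + Q = [46 -6 -16; -6 41 9; -16 9 18]
step 0: y = z − H·x̄ = [4, -6]
step 0: S = H·P̄·Hᵀ + R = [658 248; 248 297]
step 0: K = P̄·Hᵀ·S⁻¹ = [8537/66961 16770/66961; -11880/66961 9920/66961; -25239/133922 7832/66961]
step 0: x' = x̄ + K·y = [-133433/66961, -441845/66961, 103413/66961]
step 0: P' = (I − K·H)·P̄ = [56184/66961 281194/66961 -59121/66961; 281194/66961 1795001/66961 -406911/66961; -59121/66961 -406911/66961 200859/133922]
step 1: x̄ = F·x = [635318/66961, -1192102/66961, -708711/66961]
step 1: P̄ = F·P·Fᵀ + Q = [2320287/66961 -5142779/66961 -2487769/66961; -5142779/66961 14724912/66961 6745566/66961; -2487769/66961 6745566/66961 3546279/66961]
step 1: y = z − H·x̄ = [-4454949/66961, -421571/66961]
step 1: S = H·P̄·Hᵀ + R = [146887272/66961 7020098/66961; 7020098/66961 5415354/66961]
step 1: K = P̄·Hᵀ·S⁻¹ = [593327513/5571637222 636734204/2785818611; -1728095931/5571637222 123537566/2785818611; -442363098/2785818611 765450545/5571637222]
step 1: x' = x̄ + K·y = [5371190031/5571637222, 14224095423/5571637222, -4927678153/5571637222]
step 1: P' = (I − K·H)·P̄ = [1244257175/2785818611 4925703963/2785818611 -1822568913/5571637222; 4925703963/2785818611 32325204678/2785818611 -14406499191/5571637222; -1822568913/5571637222 -14406499191/5571637222 3882029187/5571637222]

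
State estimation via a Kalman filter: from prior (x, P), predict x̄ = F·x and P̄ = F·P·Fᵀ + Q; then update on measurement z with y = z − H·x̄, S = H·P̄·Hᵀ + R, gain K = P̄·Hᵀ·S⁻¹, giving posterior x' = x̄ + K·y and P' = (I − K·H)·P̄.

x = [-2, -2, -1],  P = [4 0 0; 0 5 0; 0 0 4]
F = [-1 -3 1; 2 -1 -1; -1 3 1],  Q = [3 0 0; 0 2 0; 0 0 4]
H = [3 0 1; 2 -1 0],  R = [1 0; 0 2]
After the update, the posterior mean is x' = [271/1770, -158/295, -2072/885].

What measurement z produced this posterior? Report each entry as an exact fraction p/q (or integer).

z = [-2, 1]

x̄ = F·x = [7, -1, -5]
P̄ = F·P·Fᵀ + Q = [56 3 -37; 3 27 -27; -37 -27 57]
S = H·P̄·Hᵀ + R = [340 280; 280 241]
K = P̄·Hᵀ·S⁻¹ = [1051/3540 19/177; 257/590 -35/59; 73/1770 -43/177]
x' − x̄ = [-12119/1770, 137/295, 2353/885] = K·y
y = (KᵀK)⁻¹·Kᵀ·(x' − x̄) = [-18, -14]
z = y + H·x̄ = [-18, -14] + [16, 15] = [-2, 1]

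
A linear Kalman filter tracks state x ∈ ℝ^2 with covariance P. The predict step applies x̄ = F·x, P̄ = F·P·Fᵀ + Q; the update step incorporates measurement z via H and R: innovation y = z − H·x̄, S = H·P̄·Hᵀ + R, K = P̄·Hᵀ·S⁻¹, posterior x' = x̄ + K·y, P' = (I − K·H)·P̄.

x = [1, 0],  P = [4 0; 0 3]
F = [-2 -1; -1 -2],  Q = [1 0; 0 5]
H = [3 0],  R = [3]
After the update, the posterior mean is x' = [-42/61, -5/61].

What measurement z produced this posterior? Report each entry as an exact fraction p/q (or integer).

z = [-2]

x̄ = F·x = [-2, -1]
P̄ = F·P·Fᵀ + Q = [20 14; 14 21]
S = H·P̄·Hᵀ + R = [183]
K = P̄·Hᵀ·S⁻¹ = [20/61; 14/61]
x' − x̄ = [80/61, 56/61] = K·y
y = (KᵀK)⁻¹·Kᵀ·(x' − x̄) = [4]
z = y + H·x̄ = [4] + [-6] = [-2]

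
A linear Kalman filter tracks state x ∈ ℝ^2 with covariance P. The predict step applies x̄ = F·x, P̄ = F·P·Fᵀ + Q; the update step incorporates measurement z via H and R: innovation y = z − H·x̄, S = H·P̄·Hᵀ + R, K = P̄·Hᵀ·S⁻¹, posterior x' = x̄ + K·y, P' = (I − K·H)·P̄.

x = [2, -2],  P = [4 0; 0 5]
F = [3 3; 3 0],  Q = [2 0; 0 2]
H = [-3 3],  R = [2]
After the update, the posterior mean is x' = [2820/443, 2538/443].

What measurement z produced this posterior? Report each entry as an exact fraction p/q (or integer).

x̄ = F·x = [0, 6]
P̄ = F·P·Fᵀ + Q = [83 36; 36 38]
S = H·P̄·Hᵀ + R = [443]
K = P̄·Hᵀ·S⁻¹ = [-141/443; 6/443]
x' − x̄ = [2820/443, -120/443] = K·y
y = (KᵀK)⁻¹·Kᵀ·(x' − x̄) = [-20]
z = y + H·x̄ = [-20] + [18] = [-2]

z = [-2]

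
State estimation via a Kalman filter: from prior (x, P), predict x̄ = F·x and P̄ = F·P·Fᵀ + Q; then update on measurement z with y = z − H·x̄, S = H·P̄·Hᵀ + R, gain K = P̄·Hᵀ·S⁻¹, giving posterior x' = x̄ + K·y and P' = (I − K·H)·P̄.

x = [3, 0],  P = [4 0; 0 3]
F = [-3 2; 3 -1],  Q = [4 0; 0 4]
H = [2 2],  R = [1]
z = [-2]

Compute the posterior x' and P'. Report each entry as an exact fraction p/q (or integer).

x̄ = F·x = [-9, 9]
P̄ = F·P·Fᵀ + Q = [52 -42; -42 43]
y = z − H·x̄ = [-2]
S = H·P̄·Hᵀ + R = [45]
K = P̄·Hᵀ·S⁻¹ = [4/9; 2/45]
x' = x̄ + K·y = [-89/9, 401/45]
P' = (I − K·H)·P̄ = [388/9 -386/9; -386/9 1931/45]

x' = [-89/9, 401/45]
P' = [388/9 -386/9; -386/9 1931/45]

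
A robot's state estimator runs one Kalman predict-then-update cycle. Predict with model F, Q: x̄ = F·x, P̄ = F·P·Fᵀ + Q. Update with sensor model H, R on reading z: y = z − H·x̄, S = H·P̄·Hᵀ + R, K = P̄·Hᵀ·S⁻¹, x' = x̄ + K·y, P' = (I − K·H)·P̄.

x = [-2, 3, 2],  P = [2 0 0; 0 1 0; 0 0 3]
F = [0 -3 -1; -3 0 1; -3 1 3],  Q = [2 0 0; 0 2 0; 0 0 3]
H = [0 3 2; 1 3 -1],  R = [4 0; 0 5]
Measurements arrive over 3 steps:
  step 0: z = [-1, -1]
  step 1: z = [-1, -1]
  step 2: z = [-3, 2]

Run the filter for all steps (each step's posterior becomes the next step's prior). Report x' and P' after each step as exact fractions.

step 0: x̄ = F·x = [-11, 8, 15]
step 0: P̄ = F·P·Fᵀ + Q = [14 -3 -12; -3 23 27; -12 27 49]
step 0: y = z − H·x̄ = [-55, 1]
step 0: S = H·P̄·Hᵀ + R = [731 157; 157 119]
step 0: K = P̄·Hᵀ·S⁻¹ = [-1649/15585 4402/15585; 1419/10390 1533/10390; 18161/62340 -13483/62340]
step 0: x' = x̄ + K·y = [-25446/5195, 3304/5195, -12873/10390]
step 0: P' = (I − K·H)·P̄ = [88939/15585 -5202/5195 20111/15585; -5202/5195 2323/5195 -4131/10390; 20111/15585 -4131/10390 73501/62340]
step 1: x̄ = F·x = [-6951/10390, 139803/10390, 24133/2078]
step 1: P̄ = F·P·Fᵀ + Q = [300349/62340 -319627/62340 -25117/4156; -319627/62340 2917321/62340 174631/4156; -25117/4156 174631/4156 190403/4156]
step 1: y = z − H·x̄ = [-671129/10390, -302183/10390]
step 1: S = H·P̄·Hᵀ + R = [23121003/20780 8896601/20780; 8896601/20780 12842941/62340]
step 1: K = P̄·Hᵀ·S⁻¹ = [-232139300/2863000449 139869949/954333483; 393645035/2863000449 159255938/954333483; 815346790/2863000449 -221090705/954333483]
step 1: x' = x̄ + K·y = [875431930/2863000449, -799216387/2863000449, -126022052/2863000449]
step 1: P' = (I − K·H)·P̄ = [9313802978/2863000449 -1706673854/2863000449 2095732181/2863000449; -1706673854/2863000449 1085067332/2863000449 -840310928/2863000449; 2095732181/2863000449 -840310928/2863000449 2891159972/2863000449]
step 2: x̄ = F·x = [2523671213/2863000449, -2752317842/2863000449, -3803578333/2863000449]
step 2: P̄ = F·P·Fᵀ + Q = [13340901290/2863000449 -9443095331/2863000449 -12598440775/2863000449; -9443095331/2863000449 79866994586/2863000449 71628631180/2863000449; -12598440775/2863000449 71628631180/2863000449 86993733527/2863000449]
step 2: y = z − H·x̄ = [7275108845/2863000449, 2551901626/954333483]
step 2: S = H·P̄·Hᵀ + R = [1937773461338/2863000449 235391736739/954333483; 235391736739/954333483 41357678980/318111161]
step 2: K = P̄·Hᵀ·S⁻¹ = [-6369451789316/77748114675479 11584938001183/77748114675479; 10673321545889/77748114675479 12863702175120/77748114675479; 22119636797266/77748114675479 -17883202842246/77748114675479]
step 2: x' = x̄ + K·y = [2687943537399/2508003699209, -426545962287/2508003699209, -3061381133275/2508003699209]
step 2: P' = (I − K·H)·P̄ = [252876290055154/77748114675479 -46153445250638/77748114675479 56491264297325/77748114675479; -46153445250638/77748114675479 29293022048448/77748114675479 -22592889980894/77748114675479; 56491264297325/77748114675479 -22592889980894/77748114675479 78128608565873/77748114675479]

step 0: x' = [-25446/5195, 3304/5195, -12873/10390], P' = [88939/15585 -5202/5195 20111/15585; -5202/5195 2323/5195 -4131/10390; 20111/15585 -4131/10390 73501/62340]
step 1: x' = [875431930/2863000449, -799216387/2863000449, -126022052/2863000449], P' = [9313802978/2863000449 -1706673854/2863000449 2095732181/2863000449; -1706673854/2863000449 1085067332/2863000449 -840310928/2863000449; 2095732181/2863000449 -840310928/2863000449 2891159972/2863000449]
step 2: x' = [2687943537399/2508003699209, -426545962287/2508003699209, -3061381133275/2508003699209], P' = [252876290055154/77748114675479 -46153445250638/77748114675479 56491264297325/77748114675479; -46153445250638/77748114675479 29293022048448/77748114675479 -22592889980894/77748114675479; 56491264297325/77748114675479 -22592889980894/77748114675479 78128608565873/77748114675479]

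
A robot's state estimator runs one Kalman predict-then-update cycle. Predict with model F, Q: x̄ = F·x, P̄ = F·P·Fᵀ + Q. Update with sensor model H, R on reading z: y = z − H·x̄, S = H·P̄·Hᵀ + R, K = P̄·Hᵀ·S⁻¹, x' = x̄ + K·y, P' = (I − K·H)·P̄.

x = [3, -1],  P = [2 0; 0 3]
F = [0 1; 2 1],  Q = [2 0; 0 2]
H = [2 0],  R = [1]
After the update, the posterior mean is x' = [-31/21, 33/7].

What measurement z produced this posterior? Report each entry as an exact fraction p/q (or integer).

x̄ = F·x = [-1, 5]
P̄ = F·P·Fᵀ + Q = [5 3; 3 13]
S = H·P̄·Hᵀ + R = [21]
K = P̄·Hᵀ·S⁻¹ = [10/21; 2/7]
x' − x̄ = [-10/21, -2/7] = K·y
y = (KᵀK)⁻¹·Kᵀ·(x' − x̄) = [-1]
z = y + H·x̄ = [-1] + [-2] = [-3]

z = [-3]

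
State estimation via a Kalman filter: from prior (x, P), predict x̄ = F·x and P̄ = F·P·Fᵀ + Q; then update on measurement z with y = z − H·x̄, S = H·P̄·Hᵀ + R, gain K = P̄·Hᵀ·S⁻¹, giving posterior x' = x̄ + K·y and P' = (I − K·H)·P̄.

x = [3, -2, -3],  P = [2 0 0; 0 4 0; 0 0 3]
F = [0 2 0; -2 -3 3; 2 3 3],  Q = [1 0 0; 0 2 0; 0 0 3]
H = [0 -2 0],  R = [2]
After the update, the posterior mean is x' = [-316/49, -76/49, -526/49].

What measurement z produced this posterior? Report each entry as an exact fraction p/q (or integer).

x̄ = F·x = [-4, -9, -9]
P̄ = F·P·Fᵀ + Q = [17 -24 24; -24 73 -17; 24 -17 74]
S = H·P̄·Hᵀ + R = [294]
K = P̄·Hᵀ·S⁻¹ = [8/49; -73/147; 17/147]
x' − x̄ = [-120/49, 365/49, -85/49] = K·y
y = (KᵀK)⁻¹·Kᵀ·(x' − x̄) = [-15]
z = y + H·x̄ = [-15] + [18] = [3]

z = [3]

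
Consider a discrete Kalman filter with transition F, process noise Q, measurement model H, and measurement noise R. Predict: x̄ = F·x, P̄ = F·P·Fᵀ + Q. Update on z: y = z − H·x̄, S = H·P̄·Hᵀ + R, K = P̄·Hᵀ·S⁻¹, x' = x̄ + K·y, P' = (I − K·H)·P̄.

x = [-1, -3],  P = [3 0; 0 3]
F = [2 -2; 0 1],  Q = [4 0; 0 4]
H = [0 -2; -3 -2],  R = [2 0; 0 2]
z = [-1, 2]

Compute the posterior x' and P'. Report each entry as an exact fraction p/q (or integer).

x̄ = F·x = [4, -3]
P̄ = F·P·Fᵀ + Q = [28 -6; -6 7]
y = z − H·x̄ = [-7, 8]
S = H·P̄·Hᵀ + R = [30 -8; -8 210]
K = P̄·Hᵀ·S⁻¹ = [486/1559 -516/1559; -727/1559 2/1559]
x' = x̄ + K·y = [-1294/1559, 428/1559]
P' = (I − K·H)·P̄ = [668/1559 -486/1559; -486/1559 727/1559]

x' = [-1294/1559, 428/1559]
P' = [668/1559 -486/1559; -486/1559 727/1559]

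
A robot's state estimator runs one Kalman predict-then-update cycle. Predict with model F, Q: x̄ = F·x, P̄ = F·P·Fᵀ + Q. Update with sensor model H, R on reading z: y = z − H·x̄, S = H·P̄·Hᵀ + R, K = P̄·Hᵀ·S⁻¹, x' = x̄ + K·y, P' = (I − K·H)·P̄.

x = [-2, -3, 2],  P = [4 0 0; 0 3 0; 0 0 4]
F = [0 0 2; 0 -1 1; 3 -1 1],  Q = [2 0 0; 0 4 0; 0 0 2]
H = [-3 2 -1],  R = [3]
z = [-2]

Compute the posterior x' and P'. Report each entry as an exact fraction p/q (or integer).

x' = [379/89, 899/178, -123/178]
P' = [544/89 505/89 -553/89; 505/89 1877/178 751/178; -553/89 751/178 4985/178]

x̄ = F·x = [4, 5, -1]
P̄ = F·P·Fᵀ + Q = [18 8 8; 8 11 7; 8 7 45]
y = z − H·x̄ = [-1]
S = H·P̄·Hᵀ + R = [178]
K = P̄·Hᵀ·S⁻¹ = [-23/89; -9/178; -55/178]
x' = x̄ + K·y = [379/89, 899/178, -123/178]
P' = (I − K·H)·P̄ = [544/89 505/89 -553/89; 505/89 1877/178 751/178; -553/89 751/178 4985/178]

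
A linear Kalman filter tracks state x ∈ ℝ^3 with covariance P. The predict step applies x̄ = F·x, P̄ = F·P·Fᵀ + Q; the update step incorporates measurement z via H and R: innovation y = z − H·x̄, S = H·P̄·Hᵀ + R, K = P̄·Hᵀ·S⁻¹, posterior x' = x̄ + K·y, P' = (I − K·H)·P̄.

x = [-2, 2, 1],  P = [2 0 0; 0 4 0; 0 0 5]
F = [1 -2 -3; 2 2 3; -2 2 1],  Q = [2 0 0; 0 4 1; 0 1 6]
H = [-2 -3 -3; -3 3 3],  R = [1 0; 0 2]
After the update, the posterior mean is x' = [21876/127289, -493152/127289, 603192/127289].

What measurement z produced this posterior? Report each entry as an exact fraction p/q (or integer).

x̄ = F·x = [-9, 3, 9]
P̄ = F·P·Fᵀ + Q = [65 -57 -35; -57 73 24; -35 24 35]
S = H·P̄·Hᵀ + R = [561 -1290; -1290 3647]
K = P̄·Hᵀ·S⁻¹ = [-75128/381867 -25297/127289; -16513/127289 10284/127289; -26449/381867 6724/127289]
x' − x̄ = [1167477/127289, -875019/127289, -542409/127289] = K·y
y = (KᵀK)⁻¹·Kᵀ·(x' − x̄) = [15, -61]
z = y + H·x̄ = [15, -61] + [-18, 63] = [-3, 2]

z = [-3, 2]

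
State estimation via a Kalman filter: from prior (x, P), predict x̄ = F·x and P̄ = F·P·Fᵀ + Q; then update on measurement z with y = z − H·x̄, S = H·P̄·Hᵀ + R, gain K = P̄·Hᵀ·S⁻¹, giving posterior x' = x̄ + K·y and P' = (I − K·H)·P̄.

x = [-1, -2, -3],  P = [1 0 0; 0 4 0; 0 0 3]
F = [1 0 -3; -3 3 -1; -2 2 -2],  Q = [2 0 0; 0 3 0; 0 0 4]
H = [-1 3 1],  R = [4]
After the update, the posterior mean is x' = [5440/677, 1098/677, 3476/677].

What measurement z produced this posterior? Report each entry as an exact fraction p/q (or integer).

z = [2]

x̄ = F·x = [8, 0, 4]
P̄ = F·P·Fᵀ + Q = [30 6 16; 6 51 36; 16 36 36]
S = H·P̄·Hᵀ + R = [677]
K = P̄·Hᵀ·S⁻¹ = [4/677; 183/677; 128/677]
x' − x̄ = [24/677, 1098/677, 768/677] = K·y
y = (KᵀK)⁻¹·Kᵀ·(x' − x̄) = [6]
z = y + H·x̄ = [6] + [-4] = [2]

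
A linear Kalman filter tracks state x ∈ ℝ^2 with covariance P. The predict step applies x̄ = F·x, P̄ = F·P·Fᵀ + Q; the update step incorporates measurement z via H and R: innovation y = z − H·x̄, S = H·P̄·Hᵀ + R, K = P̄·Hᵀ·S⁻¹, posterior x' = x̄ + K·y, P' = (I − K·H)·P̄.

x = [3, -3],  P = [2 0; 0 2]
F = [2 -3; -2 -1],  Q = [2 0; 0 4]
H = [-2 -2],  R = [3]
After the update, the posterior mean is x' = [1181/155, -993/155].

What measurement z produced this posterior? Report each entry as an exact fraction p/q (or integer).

z = [-2]

x̄ = F·x = [15, -3]
P̄ = F·P·Fᵀ + Q = [28 -2; -2 14]
S = H·P̄·Hᵀ + R = [155]
K = P̄·Hᵀ·S⁻¹ = [-52/155; -24/155]
x' − x̄ = [-1144/155, -528/155] = K·y
y = (KᵀK)⁻¹·Kᵀ·(x' − x̄) = [22]
z = y + H·x̄ = [22] + [-24] = [-2]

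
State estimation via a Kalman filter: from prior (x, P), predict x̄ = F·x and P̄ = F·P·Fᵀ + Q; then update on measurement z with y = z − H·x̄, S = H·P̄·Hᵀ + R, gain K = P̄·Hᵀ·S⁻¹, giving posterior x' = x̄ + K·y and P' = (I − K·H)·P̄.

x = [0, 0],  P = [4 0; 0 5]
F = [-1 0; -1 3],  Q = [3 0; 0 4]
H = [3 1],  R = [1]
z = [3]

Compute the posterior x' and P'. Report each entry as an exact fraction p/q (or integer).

x' = [25/47, 65/47]
P' = [362/141 -1061/141; -1061/141 3248/141]

x̄ = F·x = [0, 0]
P̄ = F·P·Fᵀ + Q = [7 4; 4 53]
y = z − H·x̄ = [3]
S = H·P̄·Hᵀ + R = [141]
K = P̄·Hᵀ·S⁻¹ = [25/141; 65/141]
x' = x̄ + K·y = [25/47, 65/47]
P' = (I − K·H)·P̄ = [362/141 -1061/141; -1061/141 3248/141]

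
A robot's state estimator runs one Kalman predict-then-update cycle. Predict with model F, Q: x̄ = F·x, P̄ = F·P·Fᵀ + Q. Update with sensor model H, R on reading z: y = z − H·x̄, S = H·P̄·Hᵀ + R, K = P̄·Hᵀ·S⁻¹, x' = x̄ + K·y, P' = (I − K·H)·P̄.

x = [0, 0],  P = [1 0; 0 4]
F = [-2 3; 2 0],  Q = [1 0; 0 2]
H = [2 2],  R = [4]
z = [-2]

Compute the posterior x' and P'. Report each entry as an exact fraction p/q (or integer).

x' = [-37/40, -1/20]
P' = [271/40 -117/20; -117/20 59/10]

x̄ = F·x = [0, 0]
P̄ = F·P·Fᵀ + Q = [41 -4; -4 6]
y = z − H·x̄ = [-2]
S = H·P̄·Hᵀ + R = [160]
K = P̄·Hᵀ·S⁻¹ = [37/80; 1/40]
x' = x̄ + K·y = [-37/40, -1/20]
P' = (I − K·H)·P̄ = [271/40 -117/20; -117/20 59/10]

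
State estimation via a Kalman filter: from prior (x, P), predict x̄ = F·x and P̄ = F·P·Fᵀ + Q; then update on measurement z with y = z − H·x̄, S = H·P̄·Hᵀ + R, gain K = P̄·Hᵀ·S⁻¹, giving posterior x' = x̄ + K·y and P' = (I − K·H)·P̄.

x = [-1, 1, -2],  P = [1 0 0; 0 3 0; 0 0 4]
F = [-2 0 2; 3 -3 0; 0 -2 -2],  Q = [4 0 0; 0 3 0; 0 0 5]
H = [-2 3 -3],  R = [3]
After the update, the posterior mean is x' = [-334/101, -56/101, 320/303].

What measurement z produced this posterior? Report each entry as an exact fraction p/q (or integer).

z = [2]

x̄ = F·x = [-2, -6, 2]
P̄ = F·P·Fᵀ + Q = [24 -6 -16; -6 39 18; -16 18 33]
S = H·P̄·Hᵀ + R = [303]
K = P̄·Hᵀ·S⁻¹ = [-6/101; 25/101; -13/303]
x' − x̄ = [-132/101, 550/101, -286/303] = K·y
y = (KᵀK)⁻¹·Kᵀ·(x' − x̄) = [22]
z = y + H·x̄ = [22] + [-20] = [2]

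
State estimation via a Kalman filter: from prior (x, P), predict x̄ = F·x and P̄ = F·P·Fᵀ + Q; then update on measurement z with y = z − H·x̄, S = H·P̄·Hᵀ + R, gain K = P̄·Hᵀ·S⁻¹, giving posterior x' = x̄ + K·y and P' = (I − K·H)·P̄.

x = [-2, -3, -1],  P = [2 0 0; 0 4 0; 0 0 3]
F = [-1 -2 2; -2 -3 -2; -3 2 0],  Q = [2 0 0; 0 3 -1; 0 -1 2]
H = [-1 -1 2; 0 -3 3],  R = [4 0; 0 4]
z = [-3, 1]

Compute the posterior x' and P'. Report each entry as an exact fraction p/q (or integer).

x̄ = F·x = [6, 15, 0]
P̄ = F·P·Fᵀ + Q = [32 16 -10; 16 59 -13; -10 -13 36]
y = z − H·x̄ = [18, 46]
S = H·P̄·Hᵀ + R = [363 588; 588 1093]
K = P̄·Hᵀ·S⁻¹ = [-5692/10203 778/3401; 3323/10203 -1268/3401; 17399/51015 -833/17005]
x' = x̄ + K·y = [22042/3401, 12625/3401, 66076/17005]
P' = (I − K·H)·P̄ = [121492/10203 92500/10203 95612/10203; 92500/10203 115936/10203 110864/10203; 95612/10203 110864/10203 550988/51015]

x' = [22042/3401, 12625/3401, 66076/17005]
P' = [121492/10203 92500/10203 95612/10203; 92500/10203 115936/10203 110864/10203; 95612/10203 110864/10203 550988/51015]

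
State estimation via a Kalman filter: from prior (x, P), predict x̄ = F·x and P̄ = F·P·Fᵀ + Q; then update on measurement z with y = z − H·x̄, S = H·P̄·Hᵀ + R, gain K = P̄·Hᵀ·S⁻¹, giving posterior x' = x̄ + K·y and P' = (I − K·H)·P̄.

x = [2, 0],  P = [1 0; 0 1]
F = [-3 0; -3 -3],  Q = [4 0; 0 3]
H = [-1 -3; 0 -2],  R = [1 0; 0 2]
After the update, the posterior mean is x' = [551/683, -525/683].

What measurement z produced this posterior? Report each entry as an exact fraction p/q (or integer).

x̄ = F·x = [-6, -6]
P̄ = F·P·Fᵀ + Q = [13 9; 9 21]
S = H·P̄·Hᵀ + R = [257 144; 144 86]
K = P̄·Hᵀ·S⁻¹ = [-424/683 567/683; -72/683 -213/683]
x' − x̄ = [4649/683, 3573/683] = K·y
y = (KᵀK)⁻¹·Kᵀ·(x' − x̄) = [-23, -9]
z = y + H·x̄ = [-23, -9] + [24, 12] = [1, 3]

z = [1, 3]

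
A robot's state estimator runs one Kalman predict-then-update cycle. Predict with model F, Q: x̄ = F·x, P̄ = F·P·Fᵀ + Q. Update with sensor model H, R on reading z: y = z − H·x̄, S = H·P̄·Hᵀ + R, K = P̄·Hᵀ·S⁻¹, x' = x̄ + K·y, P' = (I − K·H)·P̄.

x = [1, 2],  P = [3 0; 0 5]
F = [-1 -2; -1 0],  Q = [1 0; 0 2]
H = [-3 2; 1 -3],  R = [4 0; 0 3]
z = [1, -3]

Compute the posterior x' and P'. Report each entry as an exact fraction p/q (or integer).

x̄ = F·x = [-5, -1]
P̄ = F·P·Fᵀ + Q = [24 3; 3 5]
y = z − H·x̄ = [-12, -1]
S = H·P̄·Hᵀ + R = [204 -69; -69 54]
K = P̄·Hᵀ·S⁻¹ = [-281/695 -166/695; -86/695 -793/2085]
x' = x̄ + K·y = [63/695, 1804/2085]
P' = (I − K·H)·P̄ = [624/695 374/695; 374/695 389/695]

x' = [63/695, 1804/2085]
P' = [624/695 374/695; 374/695 389/695]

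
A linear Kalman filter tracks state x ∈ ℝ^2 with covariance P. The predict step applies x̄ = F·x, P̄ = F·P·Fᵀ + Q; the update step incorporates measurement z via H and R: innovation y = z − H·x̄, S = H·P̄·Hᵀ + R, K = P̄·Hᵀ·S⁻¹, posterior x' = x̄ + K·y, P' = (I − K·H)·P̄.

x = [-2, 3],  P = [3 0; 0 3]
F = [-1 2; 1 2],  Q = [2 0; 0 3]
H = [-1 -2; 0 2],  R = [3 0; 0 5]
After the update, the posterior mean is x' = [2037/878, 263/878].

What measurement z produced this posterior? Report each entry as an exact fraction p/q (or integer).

x̄ = F·x = [8, 4]
P̄ = F·P·Fᵀ + Q = [17 9; 9 18]
S = H·P̄·Hᵀ + R = [128 -90; -90 77]
K = P̄·Hᵀ·S⁻¹ = [-1075/1756 -423/878; -225/1756 279/878]
x' − x̄ = [-4987/878, -3249/878] = K·y
y = (KᵀK)⁻¹·Kᵀ·(x' − x̄) = [14, -6]
z = y + H·x̄ = [14, -6] + [-16, 8] = [-2, 2]

z = [-2, 2]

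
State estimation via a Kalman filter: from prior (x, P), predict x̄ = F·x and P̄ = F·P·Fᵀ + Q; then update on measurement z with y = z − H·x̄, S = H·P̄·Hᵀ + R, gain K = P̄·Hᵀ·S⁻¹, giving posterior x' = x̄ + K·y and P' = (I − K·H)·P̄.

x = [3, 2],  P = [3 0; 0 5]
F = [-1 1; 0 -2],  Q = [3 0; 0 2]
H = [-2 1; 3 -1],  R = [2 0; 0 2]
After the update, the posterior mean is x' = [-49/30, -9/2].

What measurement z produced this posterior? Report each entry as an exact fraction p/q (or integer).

x̄ = F·x = [-1, -4]
P̄ = F·P·Fᵀ + Q = [11 -10; -10 22]
S = H·P̄·Hᵀ + R = [108 -138; -138 183]
K = P̄·Hᵀ·S⁻¹ = [13/120 19/60; 17/24 1/4]
x' − x̄ = [-19/30, -1/2] = K·y
y = (KᵀK)⁻¹·Kᵀ·(x' − x̄) = [0, -2]
z = y + H·x̄ = [0, -2] + [-2, 1] = [-2, -1]

z = [-2, -1]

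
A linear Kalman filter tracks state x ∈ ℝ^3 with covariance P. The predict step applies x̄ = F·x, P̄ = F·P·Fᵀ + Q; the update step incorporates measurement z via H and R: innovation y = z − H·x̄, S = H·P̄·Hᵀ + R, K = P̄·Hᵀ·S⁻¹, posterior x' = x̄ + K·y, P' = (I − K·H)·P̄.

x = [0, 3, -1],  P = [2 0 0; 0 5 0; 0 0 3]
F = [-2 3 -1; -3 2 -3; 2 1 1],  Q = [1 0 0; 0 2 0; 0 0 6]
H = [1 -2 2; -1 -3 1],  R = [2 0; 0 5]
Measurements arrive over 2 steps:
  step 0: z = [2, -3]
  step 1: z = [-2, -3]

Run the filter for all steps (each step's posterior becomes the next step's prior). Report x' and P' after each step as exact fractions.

step 0: x' = [241248/152981, 147495/152981, 187050/152981], P' = [346726/152981 -112832/152981 -238150/152981; -112832/152981 181277/152981 238324/152981; -238150/152981 238324/152981 409447/152981]
step 1: x' = [1954600672/2407658809, 750485156/2407658809, -2368240792/2407658809], P' = [6075784798/2407658809 -1943503204/2407658809 -4146528014/2407658809; -1943503204/2407658809 2602033753/2407658809 3475536650/2407658809; -4146528014/2407658809 3475536650/2407658809 6199203491/2407658809]

step 0: x̄ = F·x = [10, 9, 2]
step 0: P̄ = F·P·Fᵀ + Q = [57 51 4; 51 67 -11; 4 -11 22]
step 0: y = z − H·x̄ = [6, 32]
step 0: S = H·P̄·Hᵀ + R = [315 422; 422 1051]
step 0: K = P̄·Hᵀ·S⁻¹ = [48045/152981 -49276/152981; 631/152981 -38535/152981; 52048/152981 -13475/152981]
step 0: x' = x̄ + K·y = [241248/152981, 147495/152981, 187050/152981]
step 0: P' = (I − K·H)·P̄ = [346726/152981 -112832/152981 -238150/152981; -112832/152981 181277/152981 238324/152981; -238150/152981 238324/152981 409447/152981]
step 1: x̄ = F·x = [-227061/152981, -989904/152981, 817041/152981]
step 1: P̄ = F·P·Fᵀ + Q = [2552265/152981 1098261/152981 -274600/152981; 1098261/152981 2044023/152981 -1153949/152981; -274600/152981 -1153949/152981 1968234/152981]
step 1: y = z − H·x̄ = [-3692791/152981, -4472757/152981]
step 1: S = H·P̄·Hᵀ + R = [22647403/152981 22056272/152981; 22056272/152981 37744071/152981]
step 1: K = P̄·Hᵀ·S⁻¹ = [834867589/2407658809 -878360640/2407658809; -98248705/2407658809 -477412281/2407658809; 650402834/2407658809 -16175689/2407658809]
step 1: x' = x̄ + K·y = [1954600672/2407658809, 750485156/2407658809, -2368240792/2407658809]
step 1: P' = (I − K·H)·P̄ = [6075784798/2407658809 -1943503204/2407658809 -4146528014/2407658809; -1943503204/2407658809 2602033753/2407658809 3475536650/2407658809; -4146528014/2407658809 3475536650/2407658809 6199203491/2407658809]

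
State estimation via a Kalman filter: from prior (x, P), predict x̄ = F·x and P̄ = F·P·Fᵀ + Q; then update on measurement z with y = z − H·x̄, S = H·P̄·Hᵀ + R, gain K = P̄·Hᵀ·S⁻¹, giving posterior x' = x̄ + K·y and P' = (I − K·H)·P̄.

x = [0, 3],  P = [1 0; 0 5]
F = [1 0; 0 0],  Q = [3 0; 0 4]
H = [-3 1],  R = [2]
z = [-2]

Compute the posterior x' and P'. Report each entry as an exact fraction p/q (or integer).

x' = [4/7, -4/21]
P' = [4/7 8/7; 8/7 76/21]

x̄ = F·x = [0, 0]
P̄ = F·P·Fᵀ + Q = [4 0; 0 4]
y = z − H·x̄ = [-2]
S = H·P̄·Hᵀ + R = [42]
K = P̄·Hᵀ·S⁻¹ = [-2/7; 2/21]
x' = x̄ + K·y = [4/7, -4/21]
P' = (I − K·H)·P̄ = [4/7 8/7; 8/7 76/21]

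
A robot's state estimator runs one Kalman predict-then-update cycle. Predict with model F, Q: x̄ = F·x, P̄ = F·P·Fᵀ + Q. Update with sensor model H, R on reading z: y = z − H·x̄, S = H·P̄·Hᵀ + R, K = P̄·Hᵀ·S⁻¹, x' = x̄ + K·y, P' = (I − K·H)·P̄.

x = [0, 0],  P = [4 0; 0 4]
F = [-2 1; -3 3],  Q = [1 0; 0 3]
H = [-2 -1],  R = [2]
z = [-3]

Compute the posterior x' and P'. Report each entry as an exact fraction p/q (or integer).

x̄ = F·x = [0, 0]
P̄ = F·P·Fᵀ + Q = [21 36; 36 75]
y = z − H·x̄ = [-3]
S = H·P̄·Hᵀ + R = [305]
K = P̄·Hᵀ·S⁻¹ = [-78/305; -147/305]
x' = x̄ + K·y = [234/305, 441/305]
P' = (I − K·H)·P̄ = [321/305 -486/305; -486/305 1266/305]

x' = [234/305, 441/305]
P' = [321/305 -486/305; -486/305 1266/305]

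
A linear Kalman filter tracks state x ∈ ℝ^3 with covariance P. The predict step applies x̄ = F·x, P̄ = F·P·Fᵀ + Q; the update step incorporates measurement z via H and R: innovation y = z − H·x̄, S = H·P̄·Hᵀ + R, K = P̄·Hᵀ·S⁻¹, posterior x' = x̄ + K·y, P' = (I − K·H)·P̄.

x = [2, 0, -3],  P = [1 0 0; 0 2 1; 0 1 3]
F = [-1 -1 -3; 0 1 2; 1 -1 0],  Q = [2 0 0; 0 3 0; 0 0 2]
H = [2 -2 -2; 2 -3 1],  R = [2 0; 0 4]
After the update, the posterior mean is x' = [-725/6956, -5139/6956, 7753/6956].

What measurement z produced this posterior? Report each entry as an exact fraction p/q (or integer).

z = [-1, 3]

x̄ = F·x = [7, -6, 2]
P̄ = F·P·Fᵀ + Q = [38 -25 4; -25 21 -4; 4 -4 5]
S = H·P̄·Hᵀ + R = [394 494; 494 690]
K = P̄·Hᵀ·S⁻¹ = [2425/13912 1389/13912; -81/13912 -2301/13912; -4105/13912 3443/13912]
x' − x̄ = [-49417/6956, 36597/6956, -6159/6956] = K·y
y = (KᵀK)⁻¹·Kᵀ·(x' − x̄) = [-23, -31]
z = y + H·x̄ = [-23, -31] + [22, 34] = [-1, 3]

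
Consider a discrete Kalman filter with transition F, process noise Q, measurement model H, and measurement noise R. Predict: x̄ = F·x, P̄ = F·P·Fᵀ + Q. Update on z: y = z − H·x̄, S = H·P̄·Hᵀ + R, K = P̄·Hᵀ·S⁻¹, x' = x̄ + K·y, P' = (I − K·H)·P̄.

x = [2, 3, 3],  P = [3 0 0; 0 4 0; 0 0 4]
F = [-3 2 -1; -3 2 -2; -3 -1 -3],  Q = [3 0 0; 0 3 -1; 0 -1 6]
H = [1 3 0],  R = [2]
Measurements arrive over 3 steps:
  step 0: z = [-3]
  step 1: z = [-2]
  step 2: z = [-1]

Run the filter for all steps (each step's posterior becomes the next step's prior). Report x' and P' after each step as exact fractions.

step 0: x' = [453/458, -615/458, -6831/458], P' = [4591/916 -1395/916 -3475/916; -1395/916 623/916 1263/916; -3475/916 1263/916 42219/916]
step 1: x' = [-1060319/212873, 2377937/2341603, 30472331/2341603], P' = [2779472/212873 -902368/212873 -4673413/212873; -902368/212873 3740182/2341603 17696739/2341603; -4673413/212873 17696739/2341603 157917502/2341603]
step 2: x' = [14776404520/1871121707, -5566501779/1871121707, -32915337472/1871121707], P' = [61740638555/1871121707 -20359001427/1871121707 -127072094822/1871121707; -20359001427/1871121707 7127881135/1871121707 42780041691/1871121707; -127072094822/1871121707 42780041691/1871121707 648596899617/3742243414]

step 0: x̄ = F·x = [-3, -6, -18]
step 0: P̄ = F·P·Fᵀ + Q = [50 51 31; 51 62 42; 31 42 73]
step 0: y = z − H·x̄ = [18]
step 0: S = H·P̄·Hᵀ + R = [916]
step 0: K = P̄·Hᵀ·S⁻¹ = [203/916; 237/916; 157/916]
step 0: x' = x̄ + K·y = [453/458, -615/458, -6831/458]
step 0: P' = (I − K·H)·P̄ = [4591/916 -1395/916 -3475/916; -1395/916 623/916 1263/916; -3475/916 1263/916 42219/916]
step 1: x̄ = F·x = [2121/229, 11073/458, 19749/458]
step 1: P̄ = F·P·Fᵀ + Q = [19904/229 26534/229 30725/229; 26534/229 180371/916 239479/916; 30725/229 239479/916 364067/916]
step 1: y = z − H·x̄ = [-38377/458]
step 1: S = H·P̄·Hᵀ + R = [2341603/916]
step 1: K = P̄·Hᵀ·S⁻¹ = [36184/212873; 647249/2341603; 841337/2341603]
step 1: x' = x̄ + K·y = [-1060319/212873, 2377937/2341603, 30472331/2341603]
step 1: P' = (I − K·H)·P̄ = [2779472/212873 -902368/212873 -4673413/212873; -902368/212873 3740182/2341603 17696739/2341603; -4673413/212873 17696739/2341603 157917502/2341603]
step 2: x̄ = F·x = [9274070/2341603, -21198261/2341603, -58804403/2341603]
step 2: P̄ = F·P·Fᵀ + Q = [194951129/2341603 156227715/2341603 65843803/2341603; 156227715/2341603 289471421/2341603 400728816/2341603; 65843803/2341603 400728816/2341603 835503418/2341603]
step 2: y = z − H·x̄ = [51979110/2341603]
step 2: S = H·P̄·Hᵀ + R = [3742243414/2341603]
step 2: K = P̄·Hᵀ·S⁻¹ = [331817137/1871121707; 512320989/1871121707; 1268030251/3742243414]
step 2: x' = x̄ + K·y = [14776404520/1871121707, -5566501779/1871121707, -32915337472/1871121707]
step 2: P' = (I − K·H)·P̄ = [61740638555/1871121707 -20359001427/1871121707 -127072094822/1871121707; -20359001427/1871121707 7127881135/1871121707 42780041691/1871121707; -127072094822/1871121707 42780041691/1871121707 648596899617/3742243414]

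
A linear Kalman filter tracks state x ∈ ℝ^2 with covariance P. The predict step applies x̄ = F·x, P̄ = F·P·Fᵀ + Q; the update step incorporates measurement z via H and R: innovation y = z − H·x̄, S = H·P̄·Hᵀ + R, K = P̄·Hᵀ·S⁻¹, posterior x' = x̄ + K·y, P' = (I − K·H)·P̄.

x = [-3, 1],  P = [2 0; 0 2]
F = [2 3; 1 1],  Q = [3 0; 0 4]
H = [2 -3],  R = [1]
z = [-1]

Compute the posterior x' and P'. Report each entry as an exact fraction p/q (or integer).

x̄ = F·x = [-3, -2]
P̄ = F·P·Fᵀ + Q = [29 10; 10 8]
y = z − H·x̄ = [-1]
S = H·P̄·Hᵀ + R = [69]
K = P̄·Hᵀ·S⁻¹ = [28/69; -4/69]
x' = x̄ + K·y = [-235/69, -134/69]
P' = (I − K·H)·P̄ = [1217/69 802/69; 802/69 536/69]

x' = [-235/69, -134/69]
P' = [1217/69 802/69; 802/69 536/69]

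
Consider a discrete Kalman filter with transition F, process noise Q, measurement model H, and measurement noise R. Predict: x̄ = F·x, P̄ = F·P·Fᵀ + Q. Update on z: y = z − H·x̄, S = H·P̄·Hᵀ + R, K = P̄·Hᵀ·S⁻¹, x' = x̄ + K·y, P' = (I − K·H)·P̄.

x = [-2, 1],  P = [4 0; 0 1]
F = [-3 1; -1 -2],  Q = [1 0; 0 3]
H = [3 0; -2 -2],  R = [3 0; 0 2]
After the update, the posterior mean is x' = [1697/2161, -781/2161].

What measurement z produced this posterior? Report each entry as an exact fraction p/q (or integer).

x̄ = F·x = [7, 0]
P̄ = F·P·Fᵀ + Q = [38 10; 10 11]
S = H·P̄·Hᵀ + R = [345 -288; -288 278]
K = P̄·Hᵀ·S⁻¹ = [674/2161 -48/2161; -626/2161 -975/2161]
x' − x̄ = [-13430/2161, -781/2161] = K·y
y = (KᵀK)⁻¹·Kᵀ·(x' − x̄) = [-19, 13]
z = y + H·x̄ = [-19, 13] + [21, -14] = [2, -1]

z = [2, -1]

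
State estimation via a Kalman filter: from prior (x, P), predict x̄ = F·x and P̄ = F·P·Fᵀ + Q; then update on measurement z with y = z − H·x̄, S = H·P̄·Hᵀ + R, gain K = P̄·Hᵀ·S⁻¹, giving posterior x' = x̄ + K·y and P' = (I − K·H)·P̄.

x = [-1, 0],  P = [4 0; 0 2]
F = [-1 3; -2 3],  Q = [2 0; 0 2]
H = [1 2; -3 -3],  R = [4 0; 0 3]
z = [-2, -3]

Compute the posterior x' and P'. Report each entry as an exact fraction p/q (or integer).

x̄ = F·x = [1, 2]
P̄ = F·P·Fᵀ + Q = [24 26; 26 36]
y = z − H·x̄ = [-7, 6]
S = H·P̄·Hᵀ + R = [276 -522; -522 1011]
K = P̄·Hᵀ·S⁻¹ = [-61/273 -24/91; 331/1092 -5/182]
x' = x̄ + K·y = [268/273, -313/1092]
P' = (I − K·H)·P̄ = [388/273 -316/273; -316/273 647/546]

x' = [268/273, -313/1092]
P' = [388/273 -316/273; -316/273 647/546]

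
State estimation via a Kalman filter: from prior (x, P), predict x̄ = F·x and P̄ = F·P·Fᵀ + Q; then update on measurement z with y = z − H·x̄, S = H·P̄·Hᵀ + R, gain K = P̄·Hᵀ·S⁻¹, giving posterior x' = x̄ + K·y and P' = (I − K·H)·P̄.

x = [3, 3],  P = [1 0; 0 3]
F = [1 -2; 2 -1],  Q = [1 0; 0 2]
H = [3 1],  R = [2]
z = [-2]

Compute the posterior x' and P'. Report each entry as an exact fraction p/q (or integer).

x̄ = F·x = [-3, 3]
P̄ = F·P·Fᵀ + Q = [14 8; 8 9]
y = z − H·x̄ = [4]
S = H·P̄·Hᵀ + R = [185]
K = P̄·Hᵀ·S⁻¹ = [10/37; 33/185]
x' = x̄ + K·y = [-71/37, 687/185]
P' = (I − K·H)·P̄ = [18/37 -34/37; -34/37 576/185]

x' = [-71/37, 687/185]
P' = [18/37 -34/37; -34/37 576/185]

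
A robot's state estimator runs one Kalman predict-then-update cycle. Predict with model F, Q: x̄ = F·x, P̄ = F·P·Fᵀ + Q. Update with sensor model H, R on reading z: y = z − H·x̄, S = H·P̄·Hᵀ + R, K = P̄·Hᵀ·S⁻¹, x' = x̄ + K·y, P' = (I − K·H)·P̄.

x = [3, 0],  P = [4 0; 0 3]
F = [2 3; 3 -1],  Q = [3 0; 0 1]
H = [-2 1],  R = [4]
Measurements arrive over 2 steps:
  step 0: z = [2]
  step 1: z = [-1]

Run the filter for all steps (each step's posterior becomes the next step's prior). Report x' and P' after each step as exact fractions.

step 0: x̄ = F·x = [6, 9]
step 0: P̄ = F·P·Fᵀ + Q = [46 15; 15 40]
step 0: y = z − H·x̄ = [5]
step 0: S = H·P̄·Hᵀ + R = [168]
step 0: K = P̄·Hᵀ·S⁻¹ = [-11/24; 5/84]
step 0: x' = x̄ + K·y = [89/24, 781/84]
step 0: P' = (I − K·H)·P̄ = [257/24 235/12; 235/12 1655/42]
step 1: x̄ = F·x = [1483/42, 307/168]
step 1: P̄ = F·P·Fᵀ + Q = [13345/21 3491/42; 3491/42 3239/168]
step 1: y = z − H·x̄ = [1627/24]
step 1: S = H·P̄·Hᵀ + R = [53585/24]
step 1: K = P̄·Hᵀ·S⁻¹ = [-28508/53585; -3527/53585]
step 1: x' = x̄ + K·y = [-5792/7655, -141181/53585]
step 1: P' = (I − K·H)·P̄ = [189239/53585 37778/7655; 37778/7655 514784/53585]

step 0: x' = [89/24, 781/84], P' = [257/24 235/12; 235/12 1655/42]
step 1: x' = [-5792/7655, -141181/53585], P' = [189239/53585 37778/7655; 37778/7655 514784/53585]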